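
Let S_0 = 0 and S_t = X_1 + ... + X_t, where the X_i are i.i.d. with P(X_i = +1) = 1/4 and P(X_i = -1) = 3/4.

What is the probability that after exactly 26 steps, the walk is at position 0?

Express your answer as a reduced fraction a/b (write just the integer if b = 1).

To be at 0 after 26 steps: need exactly 13 steps of +1 and 13 of -1.
Number of such sequences: C(26,13) = 10400600
Each has probability (1/4)^13 · (3/4)^13 = 1594323/4503599627370496
P = 10400600 · 1594323/4503599627370496 = 2072739474225/562949953421312

Answer: 2072739474225/562949953421312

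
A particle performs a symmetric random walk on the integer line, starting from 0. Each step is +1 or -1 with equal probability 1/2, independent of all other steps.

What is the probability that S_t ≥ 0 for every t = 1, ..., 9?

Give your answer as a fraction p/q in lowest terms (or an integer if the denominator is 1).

Let f(t,s) = #length-t paths at position s with S_1..S_t all ≥ 0.
f(t,s) = f(t-1,s-1) + f(t-1,s+1) for s ≥ 0; f(t,s) = 0 for s < 0.
t=0: f(0,0)=1
t=1: f(1,1)=1
t=2: f(2,0)=1 f(2,2)=1
t=3: f(3,1)=2 f(3,3)=1
t=4: f(4,0)=2 f(4,2)=3 f(4,4)=1
t=5: f(5,1)=5 f(5,3)=4 f(5,5)=1
t=6: f(6,0)=5 f(6,2)=9 f(6,4)=5 f(6,6)=1
t=7: f(7,1)=14 f(7,3)=14 f(7,5)=6 f(7,7)=1
t=8: f(8,0)=14 f(8,2)=28 f(8,4)=20 f(8,6)=7 f(8,8)=1
t=9: f(9,1)=42 f(9,3)=48 f(9,5)=27 f(9,7)=8 f(9,9)=1
Σ_s f(9,s) = 126
P = 126/512 = 63/256

Answer: 63/256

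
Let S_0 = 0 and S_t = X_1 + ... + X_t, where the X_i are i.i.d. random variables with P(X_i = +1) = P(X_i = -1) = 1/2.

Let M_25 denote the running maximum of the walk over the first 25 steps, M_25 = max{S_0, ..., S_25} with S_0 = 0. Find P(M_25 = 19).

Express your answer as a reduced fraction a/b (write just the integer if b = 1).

Let M_25 = max(S_0,...,S_25). Use the reflection principle: for j ≥ 1, #{paths with M_25 ≥ j} = #{S_25 ≥ j} + #{S_25 ≥ j+1}.
By reflection, #{M_25 ≥ 19} = #{S_25 ≥ 19} + #{S_25 ≥ 20} = 2626 + 326 = 2952.
#{M_25 ≥ 20} = #{S_25 ≥ 20} + #{S_25 ≥ 21} = 326 + 326 = 652.
#{M_25 = 19} = 2952 - 652 = 2300.
P(M_25 = 19) = 2300/33554432 = 575/8388608

Answer: 575/8388608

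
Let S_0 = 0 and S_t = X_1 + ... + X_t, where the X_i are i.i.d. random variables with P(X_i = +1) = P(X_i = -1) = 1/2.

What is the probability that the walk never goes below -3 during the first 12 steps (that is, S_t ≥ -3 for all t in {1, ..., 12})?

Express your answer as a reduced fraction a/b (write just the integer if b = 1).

Answer: 3003/4096

Derivation:
Let f(t,s) = #length-t paths at position s with S_1..S_t all ≥ -3.
f(t,s) = f(t-1,s-1) + f(t-1,s+1) for s ≥ -3; f(t,s) = 0 for s < -3.
t=0: f(0,0)=1
t=1: f(1,-1)=1 f(1,1)=1
t=2: f(2,-2)=1 f(2,0)=2 f(2,2)=1
t=3: f(3,-3)=1 f(3,-1)=3 f(3,1)=3 f(3,3)=1
t=4: f(4,-2)=4 f(4,0)=6 f(4,2)=4 f(4,4)=1
t=5: f(5,-3)=4 f(5,-1)=10 f(5,1)=10 f(5,3)=5 f(5,5)=1
t=6: f(6,-2)=14 f(6,0)=20 f(6,2)=15 f(6,4)=6 f(6,6)=1
t=7: f(7,-3)=14 f(7,-1)=34 f(7,1)=35 f(7,3)=21 f(7,5)=7 f(7,7)=1
t=8: f(8,-2)=48 f(8,0)=69 f(8,2)=56 f(8,4)=28 f(8,6)=8 f(8,8)=1
t=9: f(9,-3)=48 f(9,-1)=117 f(9,1)=125 f(9,3)=84 f(9,5)=36 f(9,7)=9 f(9,9)=1
t=10: f(10,-2)=165 f(10,0)=242 f(10,2)=209 f(10,4)=120 f(10,6)=45 f(10,8)=10 f(10,10)=1
t=11: f(11,-3)=165 f(11,-1)=407 f(11,1)=451 f(11,3)=329 f(11,5)=165 f(11,7)=55 f(11,9)=11 f(11,11)=1
t=12: f(12,-2)=572 f(12,0)=858 f(12,2)=780 f(12,4)=494 f(12,6)=220 f(12,8)=66 f(12,10)=12 f(12,12)=1
Σ_s f(12,s) = 3003
P = 3003/4096 = 3003/4096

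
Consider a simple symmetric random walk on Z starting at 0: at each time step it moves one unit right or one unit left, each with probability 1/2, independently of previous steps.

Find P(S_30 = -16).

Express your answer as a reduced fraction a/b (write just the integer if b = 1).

To reach position -16 after 30 steps: need 7 steps of +1 and 23 of -1.
Favorable paths: C(30,7) = 2035800
Total paths: 2^30 = 1073741824
P = 2035800/1073741824 = 254475/134217728

Answer: 254475/134217728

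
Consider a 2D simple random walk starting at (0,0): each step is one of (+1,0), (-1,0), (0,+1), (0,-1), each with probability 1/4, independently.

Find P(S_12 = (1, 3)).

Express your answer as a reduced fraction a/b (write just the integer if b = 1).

Answer: 49005/2097152

Derivation:
Let h be the number of horizontal steps (so 12-h are vertical). To end at (1,3) need (h+1)/2 right-steps and ((12-h)+3)/2 up-steps.
Sum over h with 1 ≤ h ≤ 9, h ≡ 1 (mod 2), 12-h ≡ 1 (mod 2):
h=1: C(12,1)·C(1,1)·C(11,7) = 12·1·330 = 3960
h=3: C(12,3)·C(3,2)·C(9,6) = 220·3·84 = 55440
h=5: C(12,5)·C(5,3)·C(7,5) = 792·10·21 = 166320
h=7: C(12,7)·C(7,4)·C(5,4) = 792·35·5 = 138600
h=9: C(12,9)·C(9,5)·C(3,3) = 220·126·1 = 27720
Total favorable: 392040
Total paths: 4^12 = 16777216
P = 392040/16777216 = 49005/2097152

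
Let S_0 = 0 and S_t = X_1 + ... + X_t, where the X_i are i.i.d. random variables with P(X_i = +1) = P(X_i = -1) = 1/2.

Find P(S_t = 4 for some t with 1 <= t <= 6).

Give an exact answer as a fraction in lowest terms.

Count via complement. Let g(t,s) = #length-t paths at position s with S_1..S_t all ≠ 4.
g(t,s) = g(t-1,s-1) + g(t-1,s+1) for s ≠ 4; g(t,4) = 0.
t=0: g(0,0)=1
t=1: g(1,-1)=1 g(1,1)=1
t=2: g(2,-2)=1 g(2,0)=2 g(2,2)=1
t=3: g(3,-3)=1 g(3,-1)=3 g(3,1)=3 g(3,3)=1
t=4: g(4,-4)=1 g(4,-2)=4 g(4,0)=6 g(4,2)=4
t=5: g(5,-5)=1 g(5,-3)=5 g(5,-1)=10 g(5,1)=10 g(5,3)=4
t=6: g(6,-6)=1 g(6,-4)=6 g(6,-2)=15 g(6,0)=20 g(6,2)=14
Paths never hitting 4: Σ_s g(6,s) = 56
Paths hitting 4: 2^6 - 56 = 8
P = 8/64 = 1/8

Answer: 1/8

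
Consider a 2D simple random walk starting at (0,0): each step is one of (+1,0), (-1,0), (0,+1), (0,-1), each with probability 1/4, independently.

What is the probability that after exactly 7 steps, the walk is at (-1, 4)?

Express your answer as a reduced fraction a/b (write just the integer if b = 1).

Answer: 147/16384

Derivation:
Let h be the number of horizontal steps (so 7-h are vertical). To end at (-1,4) need (h-1)/2 right-steps and ((7-h)+4)/2 up-steps.
Sum over h with 1 ≤ h ≤ 3, h ≡ 1 (mod 2), 7-h ≡ 0 (mod 2):
h=1: C(7,1)·C(1,0)·C(6,5) = 7·1·6 = 42
h=3: C(7,3)·C(3,1)·C(4,4) = 35·3·1 = 105
Total favorable: 147
Total paths: 4^7 = 16384
P = 147/16384 = 147/16384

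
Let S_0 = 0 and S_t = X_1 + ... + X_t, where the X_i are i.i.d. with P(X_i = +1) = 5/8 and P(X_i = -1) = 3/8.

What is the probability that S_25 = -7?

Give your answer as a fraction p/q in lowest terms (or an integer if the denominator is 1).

To reach position -7 after 25 steps: need 9 steps of +1 and 16 steps of -1.
Number of such sequences: C(25,9) = 2042975
Each has probability (5/8)^9 · (3/8)^16 = 84075626953125/37778931862957161709568
P = 2042975 · 84075626953125/37778931862957161709568 = 171764403974560546875/37778931862957161709568

Answer: 171764403974560546875/37778931862957161709568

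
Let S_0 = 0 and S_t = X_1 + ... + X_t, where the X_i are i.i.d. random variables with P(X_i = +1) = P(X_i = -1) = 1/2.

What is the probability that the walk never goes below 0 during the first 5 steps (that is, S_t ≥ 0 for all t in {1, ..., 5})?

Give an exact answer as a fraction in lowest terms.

Let f(t,s) = #length-t paths at position s with S_1..S_t all ≥ 0.
f(t,s) = f(t-1,s-1) + f(t-1,s+1) for s ≥ 0; f(t,s) = 0 for s < 0.
t=0: f(0,0)=1
t=1: f(1,1)=1
t=2: f(2,0)=1 f(2,2)=1
t=3: f(3,1)=2 f(3,3)=1
t=4: f(4,0)=2 f(4,2)=3 f(4,4)=1
t=5: f(5,1)=5 f(5,3)=4 f(5,5)=1
Σ_s f(5,s) = 10
P = 10/32 = 5/16

Answer: 5/16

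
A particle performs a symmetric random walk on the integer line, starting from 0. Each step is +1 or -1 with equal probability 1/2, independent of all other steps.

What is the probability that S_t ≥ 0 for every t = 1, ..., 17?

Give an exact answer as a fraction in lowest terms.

Answer: 12155/65536

Derivation:
Let f(t,s) = #length-t paths at position s with S_1..S_t all ≥ 0.
f(t,s) = f(t-1,s-1) + f(t-1,s+1) for s ≥ 0; f(t,s) = 0 for s < 0.
t=0: f(0,0)=1
t=1: f(1,1)=1
t=2: f(2,0)=1 f(2,2)=1
t=3: f(3,1)=2 f(3,3)=1
t=4: f(4,0)=2 f(4,2)=3 f(4,4)=1
t=5: f(5,1)=5 f(5,3)=4 f(5,5)=1
t=6: f(6,0)=5 f(6,2)=9 f(6,4)=5 f(6,6)=1
t=7: f(7,1)=14 f(7,3)=14 f(7,5)=6 f(7,7)=1
t=8: f(8,0)=14 f(8,2)=28 f(8,4)=20 f(8,6)=7 f(8,8)=1
t=9: f(9,1)=42 f(9,3)=48 f(9,5)=27 f(9,7)=8 f(9,9)=1
t=10: f(10,0)=42 f(10,2)=90 f(10,4)=75 f(10,6)=35 f(10,8)=9 f(10,10)=1
t=11: f(11,1)=132 f(11,3)=165 f(11,5)=110 f(11,7)=44 f(11,9)=10 f(11,11)=1
t=12: f(12,0)=132 f(12,2)=297 f(12,4)=275 f(12,6)=154 f(12,8)=54 f(12,10)=11 f(12,12)=1
t=13: f(13,1)=429 f(13,3)=572 f(13,5)=429 f(13,7)=208 f(13,9)=65 f(13,11)=12 f(13,13)=1
t=14: f(14,0)=429 f(14,2)=1001 f(14,4)=1001 f(14,6)=637 f(14,8)=273 f(14,10)=77 f(14,12)=13 f(14,14)=1
t=15: f(15,1)=1430 f(15,3)=2002 f(15,5)=1638 f(15,7)=910 f(15,9)=350 f(15,11)=90 f(15,13)=14 f(15,15)=1
t=16: f(16,0)=1430 f(16,2)=3432 f(16,4)=3640 f(16,6)=2548 f(16,8)=1260 f(16,10)=440 f(16,12)=104 f(16,14)=15 f(16,16)=1
t=17: f(17,1)=4862 f(17,3)=7072 f(17,5)=6188 f(17,7)=3808 f(17,9)=1700 f(17,11)=544 f(17,13)=119 f(17,15)=16 f(17,17)=1
Σ_s f(17,s) = 24310
P = 24310/131072 = 12155/65536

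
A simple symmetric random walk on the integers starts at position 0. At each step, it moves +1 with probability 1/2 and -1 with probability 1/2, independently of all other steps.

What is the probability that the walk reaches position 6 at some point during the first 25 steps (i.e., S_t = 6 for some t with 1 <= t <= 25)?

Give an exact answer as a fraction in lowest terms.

Answer: 962689/4194304

Derivation:
Count via complement. Let g(t,s) = #length-t paths at position s with S_1..S_t all ≠ 6.
g(t,s) = g(t-1,s-1) + g(t-1,s+1) for s ≠ 6; g(t,6) = 0.
t=0: g(0,0)=1
t=1: g(1,-1)=1 g(1,1)=1
t=2: g(2,-2)=1 g(2,0)=2 g(2,2)=1
t=3: g(3,-3)=1 g(3,-1)=3 g(3,1)=3 g(3,3)=1
t=4: g(4,-4)=1 g(4,-2)=4 g(4,0)=6 g(4,2)=4 g(4,4)=1
t=5: g(5,-5)=1 g(5,-3)=5 g(5,-1)=10 g(5,1)=10 g(5,3)=5 g(5,5)=1
t=6: g(6,-6)=1 g(6,-4)=6 g(6,-2)=15 g(6,0)=20 g(6,2)=15 g(6,4)=6
t=7: g(7,-7)=1 g(7,-5)=7 g(7,-3)=21 g(7,-1)=35 g(7,1)=35 g(7,3)=21 g(7,5)=6
t=8: g(8,-8)=1 g(8,-6)=8 g(8,-4)=28 g(8,-2)=56 g(8,0)=70 g(8,2)=56 g(8,4)=27
t=9: g(9,-9)=1 g(9,-7)=9 g(9,-5)=36 g(9,-3)=84 g(9,-1)=126 g(9,1)=126 g(9,3)=83 g(9,5)=27
t=10: g(10,-10)=1 g(10,-8)=10 g(10,-6)=45 g(10,-4)=120 g(10,-2)=210 g(10,0)=252 g(10,2)=209 g(10,4)=110
t=11: g(11,-11)=1 g(11,-9)=11 g(11,-7)=55 g(11,-5)=165 g(11,-3)=330 g(11,-1)=462 g(11,1)=461 g(11,3)=319 g(11,5)=110
t=12: g(12,-12)=1 g(12,-10)=12 g(12,-8)=66 g(12,-6)=220 g(12,-4)=495 g(12,-2)=792 g(12,0)=923 g(12,2)=780 g(12,4)=429
t=13: g(13,-13)=1 g(13,-11)=13 g(13,-9)=78 g(13,-7)=286 g(13,-5)=715 g(13,-3)=1287 g(13,-1)=1715 g(13,1)=1703 g(13,3)=1209 g(13,5)=429
t=14: g(14,-14)=1 g(14,-12)=14 g(14,-10)=91 g(14,-8)=364 g(14,-6)=1001 g(14,-4)=2002 g(14,-2)=3002 g(14,0)=3418 g(14,2)=2912 g(14,4)=1638
t=15: g(15,-15)=1 g(15,-13)=15 g(15,-11)=105 g(15,-9)=455 g(15,-7)=1365 g(15,-5)=3003 g(15,-3)=5004 g(15,-1)=6420 g(15,1)=6330 g(15,3)=4550 g(15,5)=1638
t=16: g(16,-16)=1 g(16,-14)=16 g(16,-12)=120 g(16,-10)=560 g(16,-8)=1820 g(16,-6)=4368 g(16,-4)=8007 g(16,-2)=11424 g(16,0)=12750 g(16,2)=10880 g(16,4)=6188
t=17: g(17,-17)=1 g(17,-15)=17 g(17,-13)=136 g(17,-11)=680 g(17,-9)=2380 g(17,-7)=6188 g(17,-5)=12375 g(17,-3)=19431 g(17,-1)=24174 g(17,1)=23630 g(17,3)=17068 g(17,5)=6188
t=18: g(18,-18)=1 g(18,-16)=18 g(18,-14)=153 g(18,-12)=816 g(18,-10)=3060 g(18,-8)=8568 g(18,-6)=18563 g(18,-4)=31806 g(18,-2)=43605 g(18,0)=47804 g(18,2)=40698 g(18,4)=23256
t=19: g(19,-19)=1 g(19,-17)=19 g(19,-15)=171 g(19,-13)=969 g(19,-11)=3876 g(19,-9)=11628 g(19,-7)=27131 g(19,-5)=50369 g(19,-3)=75411 g(19,-1)=91409 g(19,1)=88502 g(19,3)=63954 g(19,5)=23256
t=20: g(20,-20)=1 g(20,-18)=20 g(20,-16)=190 g(20,-14)=1140 g(20,-12)=4845 g(20,-10)=15504 g(20,-8)=38759 g(20,-6)=77500 g(20,-4)=125780 g(20,-2)=166820 g(20,0)=179911 g(20,2)=152456 g(20,4)=87210
t=21: g(21,-21)=1 g(21,-19)=21 g(21,-17)=210 g(21,-15)=1330 g(21,-13)=5985 g(21,-11)=20349 g(21,-9)=54263 g(21,-7)=116259 g(21,-5)=203280 g(21,-3)=292600 g(21,-1)=346731 g(21,1)=332367 g(21,3)=239666 g(21,5)=87210
t=22: g(22,-22)=1 g(22,-20)=22 g(22,-18)=231 g(22,-16)=1540 g(22,-14)=7315 g(22,-12)=26334 g(22,-10)=74612 g(22,-8)=170522 g(22,-6)=319539 g(22,-4)=495880 g(22,-2)=639331 g(22,0)=679098 g(22,2)=572033 g(22,4)=326876
t=23: g(23,-23)=1 g(23,-21)=23 g(23,-19)=253 g(23,-17)=1771 g(23,-15)=8855 g(23,-13)=33649 g(23,-11)=100946 g(23,-9)=245134 g(23,-7)=490061 g(23,-5)=815419 g(23,-3)=1135211 g(23,-1)=1318429 g(23,1)=1251131 g(23,3)=898909 g(23,5)=326876
t=24: g(24,-24)=1 g(24,-22)=24 g(24,-20)=276 g(24,-18)=2024 g(24,-16)=10626 g(24,-14)=42504 g(24,-12)=134595 g(24,-10)=346080 g(24,-8)=735195 g(24,-6)=1305480 g(24,-4)=1950630 g(24,-2)=2453640 g(24,0)=2569560 g(24,2)=2150040 g(24,4)=1225785
t=25: g(25,-25)=1 g(25,-23)=25 g(25,-21)=300 g(25,-19)=2300 g(25,-17)=12650 g(25,-15)=53130 g(25,-13)=177099 g(25,-11)=480675 g(25,-9)=1081275 g(25,-7)=2040675 g(25,-5)=3256110 g(25,-3)=4404270 g(25,-1)=5023200 g(25,1)=4719600 g(25,3)=3375825 g(25,5)=1225785
Paths never hitting 6: Σ_s g(25,s) = 25852920
Paths hitting 6: 2^25 - 25852920 = 7701512
P = 7701512/33554432 = 962689/4194304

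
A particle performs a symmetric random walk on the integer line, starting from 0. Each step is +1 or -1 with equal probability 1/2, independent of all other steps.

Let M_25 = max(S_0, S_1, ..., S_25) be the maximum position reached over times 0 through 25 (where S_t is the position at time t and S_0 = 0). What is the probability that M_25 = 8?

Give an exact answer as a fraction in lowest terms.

Let M_25 = max(S_0,...,S_25). Use the reflection principle: for j ≥ 1, #{paths with M_25 ≥ j} = #{S_25 ≥ j} + #{S_25 ≥ j+1}.
By reflection, #{M_25 ≥ 8} = #{S_25 ≥ 8} + #{S_25 ≥ 9} = 1807781 + 1807781 = 3615562.
#{M_25 ≥ 9} = #{S_25 ≥ 9} + #{S_25 ≥ 10} = 1807781 + 726206 = 2533987.
#{M_25 = 8} = 3615562 - 2533987 = 1081575.
P(M_25 = 8) = 1081575/33554432 = 1081575/33554432

Answer: 1081575/33554432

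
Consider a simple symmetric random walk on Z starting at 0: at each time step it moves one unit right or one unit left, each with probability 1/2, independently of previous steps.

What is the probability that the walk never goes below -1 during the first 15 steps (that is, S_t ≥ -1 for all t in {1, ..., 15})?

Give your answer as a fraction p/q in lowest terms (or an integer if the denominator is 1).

Answer: 6435/16384

Derivation:
Let f(t,s) = #length-t paths at position s with S_1..S_t all ≥ -1.
f(t,s) = f(t-1,s-1) + f(t-1,s+1) for s ≥ -1; f(t,s) = 0 for s < -1.
t=0: f(0,0)=1
t=1: f(1,-1)=1 f(1,1)=1
t=2: f(2,0)=2 f(2,2)=1
t=3: f(3,-1)=2 f(3,1)=3 f(3,3)=1
t=4: f(4,0)=5 f(4,2)=4 f(4,4)=1
t=5: f(5,-1)=5 f(5,1)=9 f(5,3)=5 f(5,5)=1
t=6: f(6,0)=14 f(6,2)=14 f(6,4)=6 f(6,6)=1
t=7: f(7,-1)=14 f(7,1)=28 f(7,3)=20 f(7,5)=7 f(7,7)=1
t=8: f(8,0)=42 f(8,2)=48 f(8,4)=27 f(8,6)=8 f(8,8)=1
t=9: f(9,-1)=42 f(9,1)=90 f(9,3)=75 f(9,5)=35 f(9,7)=9 f(9,9)=1
t=10: f(10,0)=132 f(10,2)=165 f(10,4)=110 f(10,6)=44 f(10,8)=10 f(10,10)=1
t=11: f(11,-1)=132 f(11,1)=297 f(11,3)=275 f(11,5)=154 f(11,7)=54 f(11,9)=11 f(11,11)=1
t=12: f(12,0)=429 f(12,2)=572 f(12,4)=429 f(12,6)=208 f(12,8)=65 f(12,10)=12 f(12,12)=1
t=13: f(13,-1)=429 f(13,1)=1001 f(13,3)=1001 f(13,5)=637 f(13,7)=273 f(13,9)=77 f(13,11)=13 f(13,13)=1
t=14: f(14,0)=1430 f(14,2)=2002 f(14,4)=1638 f(14,6)=910 f(14,8)=350 f(14,10)=90 f(14,12)=14 f(14,14)=1
t=15: f(15,-1)=1430 f(15,1)=3432 f(15,3)=3640 f(15,5)=2548 f(15,7)=1260 f(15,9)=440 f(15,11)=104 f(15,13)=15 f(15,15)=1
Σ_s f(15,s) = 12870
P = 12870/32768 = 6435/16384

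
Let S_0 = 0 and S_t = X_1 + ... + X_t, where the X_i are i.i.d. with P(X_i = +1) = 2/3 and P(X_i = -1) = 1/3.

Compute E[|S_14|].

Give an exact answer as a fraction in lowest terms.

Answer: 7949522/1594323

Derivation:
S_14 takes values m ≡ 0 (mod 2) with |m| ≤ 14; P(S_14=m) = C(14,(14+m)/2) · (2/3)^((14+m)/2) · (1/3)^((14-m)/2).
Distribution: P(S=-14)=1/4782969, P(S=-12)=28/4782969, P(S=-10)=364/4782969, P(S=-8)=2912/4782969, P(S=-6)=16016/4782969, P(S=-4)=64064/4782969, P(S=-2)=64064/1594323, P(S=0)=146432/1594323, P(S=2)=256256/1594323, P(S=4)=1025024/4782969, P(S=6)=1025024/4782969, P(S=8)=745472/4782969, P(S=10)=372736/4782969, P(S=12)=114688/4782969, P(S=14)=16384/4782969
E[|S_14|] = Σ_m |m|·P(S_14=m) = 7949522/1594323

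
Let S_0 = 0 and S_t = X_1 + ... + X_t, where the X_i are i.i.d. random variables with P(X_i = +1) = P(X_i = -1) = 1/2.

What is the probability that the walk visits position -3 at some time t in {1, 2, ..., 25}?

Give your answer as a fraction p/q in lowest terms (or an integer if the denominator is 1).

Count via complement. Let g(t,s) = #length-t paths at position s with S_1..S_t all ≠ -3.
g(t,s) = g(t-1,s-1) + g(t-1,s+1) for s ≠ -3; g(t,-3) = 0.
t=0: g(0,0)=1
t=1: g(1,-1)=1 g(1,1)=1
t=2: g(2,-2)=1 g(2,0)=2 g(2,2)=1
t=3: g(3,-1)=3 g(3,1)=3 g(3,3)=1
t=4: g(4,-2)=3 g(4,0)=6 g(4,2)=4 g(4,4)=1
t=5: g(5,-1)=9 g(5,1)=10 g(5,3)=5 g(5,5)=1
t=6: g(6,-2)=9 g(6,0)=19 g(6,2)=15 g(6,4)=6 g(6,6)=1
t=7: g(7,-1)=28 g(7,1)=34 g(7,3)=21 g(7,5)=7 g(7,7)=1
t=8: g(8,-2)=28 g(8,0)=62 g(8,2)=55 g(8,4)=28 g(8,6)=8 g(8,8)=1
t=9: g(9,-1)=90 g(9,1)=117 g(9,3)=83 g(9,5)=36 g(9,7)=9 g(9,9)=1
t=10: g(10,-2)=90 g(10,0)=207 g(10,2)=200 g(10,4)=119 g(10,6)=45 g(10,8)=10 g(10,10)=1
t=11: g(11,-1)=297 g(11,1)=407 g(11,3)=319 g(11,5)=164 g(11,7)=55 g(11,9)=11 g(11,11)=1
t=12: g(12,-2)=297 g(12,0)=704 g(12,2)=726 g(12,4)=483 g(12,6)=219 g(12,8)=66 g(12,10)=12 g(12,12)=1
t=13: g(13,-1)=1001 g(13,1)=1430 g(13,3)=1209 g(13,5)=702 g(13,7)=285 g(13,9)=78 g(13,11)=13 g(13,13)=1
t=14: g(14,-2)=1001 g(14,0)=2431 g(14,2)=2639 g(14,4)=1911 g(14,6)=987 g(14,8)=363 g(14,10)=91 g(14,12)=14 g(14,14)=1
t=15: g(15,-1)=3432 g(15,1)=5070 g(15,3)=4550 g(15,5)=2898 g(15,7)=1350 g(15,9)=454 g(15,11)=105 g(15,13)=15 g(15,15)=1
t=16: g(16,-2)=3432 g(16,0)=8502 g(16,2)=9620 g(16,4)=7448 g(16,6)=4248 g(16,8)=1804 g(16,10)=559 g(16,12)=120 g(16,14)=16 g(16,16)=1
t=17: g(17,-1)=11934 g(17,1)=18122 g(17,3)=17068 g(17,5)=11696 g(17,7)=6052 g(17,9)=2363 g(17,11)=679 g(17,13)=136 g(17,15)=17 g(17,17)=1
t=18: g(18,-2)=11934 g(18,0)=30056 g(18,2)=35190 g(18,4)=28764 g(18,6)=17748 g(18,8)=8415 g(18,10)=3042 g(18,12)=815 g(18,14)=153 g(18,16)=18 g(18,18)=1
t=19: g(19,-1)=41990 g(19,1)=65246 g(19,3)=63954 g(19,5)=46512 g(19,7)=26163 g(19,9)=11457 g(19,11)=3857 g(19,13)=968 g(19,15)=171 g(19,17)=19 g(19,19)=1
t=20: g(20,-2)=41990 g(20,0)=107236 g(20,2)=129200 g(20,4)=110466 g(20,6)=72675 g(20,8)=37620 g(20,10)=15314 g(20,12)=4825 g(20,14)=1139 g(20,16)=190 g(20,18)=20 g(20,20)=1
t=21: g(21,-1)=149226 g(21,1)=236436 g(21,3)=239666 g(21,5)=183141 g(21,7)=110295 g(21,9)=52934 g(21,11)=20139 g(21,13)=5964 g(21,15)=1329 g(21,17)=210 g(21,19)=21 g(21,21)=1
t=22: g(22,-2)=149226 g(22,0)=385662 g(22,2)=476102 g(22,4)=422807 g(22,6)=293436 g(22,8)=163229 g(22,10)=73073 g(22,12)=26103 g(22,14)=7293 g(22,16)=1539 g(22,18)=231 g(22,20)=22 g(22,22)=1
t=23: g(23,-1)=534888 g(23,1)=861764 g(23,3)=898909 g(23,5)=716243 g(23,7)=456665 g(23,9)=236302 g(23,11)=99176 g(23,13)=33396 g(23,15)=8832 g(23,17)=1770 g(23,19)=253 g(23,21)=23 g(23,23)=1
t=24: g(24,-2)=534888 g(24,0)=1396652 g(24,2)=1760673 g(24,4)=1615152 g(24,6)=1172908 g(24,8)=692967 g(24,10)=335478 g(24,12)=132572 g(24,14)=42228 g(24,16)=10602 g(24,18)=2023 g(24,20)=276 g(24,22)=24 g(24,24)=1
t=25: g(25,-1)=1931540 g(25,1)=3157325 g(25,3)=3375825 g(25,5)=2788060 g(25,7)=1865875 g(25,9)=1028445 g(25,11)=468050 g(25,13)=174800 g(25,15)=52830 g(25,17)=12625 g(25,19)=2299 g(25,21)=300 g(25,23)=25 g(25,25)=1
Paths never hitting -3: Σ_s g(25,s) = 14858000
Paths hitting -3: 2^25 - 14858000 = 18696432
P = 18696432/33554432 = 1168527/2097152

Answer: 1168527/2097152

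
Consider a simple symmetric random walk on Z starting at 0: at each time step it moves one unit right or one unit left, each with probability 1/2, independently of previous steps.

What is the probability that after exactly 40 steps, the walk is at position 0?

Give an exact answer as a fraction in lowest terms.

To return to 0 after 40 steps: need exactly 20 steps of +1 and 20 of -1.
Favorable paths: C(40,20) = 137846528820
Total paths: 2^40 = 1099511627776
P = 137846528820/1099511627776 = 34461632205/274877906944

Answer: 34461632205/274877906944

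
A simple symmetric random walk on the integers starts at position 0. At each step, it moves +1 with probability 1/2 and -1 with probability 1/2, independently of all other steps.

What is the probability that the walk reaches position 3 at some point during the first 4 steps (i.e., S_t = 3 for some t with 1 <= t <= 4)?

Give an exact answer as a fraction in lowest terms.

Answer: 1/8

Derivation:
Count via complement. Let g(t,s) = #length-t paths at position s with S_1..S_t all ≠ 3.
g(t,s) = g(t-1,s-1) + g(t-1,s+1) for s ≠ 3; g(t,3) = 0.
t=0: g(0,0)=1
t=1: g(1,-1)=1 g(1,1)=1
t=2: g(2,-2)=1 g(2,0)=2 g(2,2)=1
t=3: g(3,-3)=1 g(3,-1)=3 g(3,1)=3
t=4: g(4,-4)=1 g(4,-2)=4 g(4,0)=6 g(4,2)=3
Paths never hitting 3: Σ_s g(4,s) = 14
Paths hitting 3: 2^4 - 14 = 2
P = 2/16 = 1/8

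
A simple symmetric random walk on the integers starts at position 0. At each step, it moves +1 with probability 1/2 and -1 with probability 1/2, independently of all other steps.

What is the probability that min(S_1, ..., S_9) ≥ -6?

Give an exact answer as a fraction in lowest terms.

Answer: 501/512

Derivation:
Let f(t,s) = #length-t paths at position s with S_1..S_t all ≥ -6.
f(t,s) = f(t-1,s-1) + f(t-1,s+1) for s ≥ -6; f(t,s) = 0 for s < -6.
t=0: f(0,0)=1
t=1: f(1,-1)=1 f(1,1)=1
t=2: f(2,-2)=1 f(2,0)=2 f(2,2)=1
t=3: f(3,-3)=1 f(3,-1)=3 f(3,1)=3 f(3,3)=1
t=4: f(4,-4)=1 f(4,-2)=4 f(4,0)=6 f(4,2)=4 f(4,4)=1
t=5: f(5,-5)=1 f(5,-3)=5 f(5,-1)=10 f(5,1)=10 f(5,3)=5 f(5,5)=1
t=6: f(6,-6)=1 f(6,-4)=6 f(6,-2)=15 f(6,0)=20 f(6,2)=15 f(6,4)=6 f(6,6)=1
t=7: f(7,-5)=7 f(7,-3)=21 f(7,-1)=35 f(7,1)=35 f(7,3)=21 f(7,5)=7 f(7,7)=1
t=8: f(8,-6)=7 f(8,-4)=28 f(8,-2)=56 f(8,0)=70 f(8,2)=56 f(8,4)=28 f(8,6)=8 f(8,8)=1
t=9: f(9,-5)=35 f(9,-3)=84 f(9,-1)=126 f(9,1)=126 f(9,3)=84 f(9,5)=36 f(9,7)=9 f(9,9)=1
Σ_s f(9,s) = 501
P = 501/512 = 501/512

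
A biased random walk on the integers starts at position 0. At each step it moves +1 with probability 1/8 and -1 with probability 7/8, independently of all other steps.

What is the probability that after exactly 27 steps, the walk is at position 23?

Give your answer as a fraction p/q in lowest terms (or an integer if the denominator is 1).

Answer: 17199/2417851639229258349412352

Derivation:
To reach position 23 after 27 steps: need 25 steps of +1 and 2 steps of -1.
Number of such sequences: C(27,25) = 351
Each has probability (1/8)^25 · (7/8)^2 = 49/2417851639229258349412352
P = 351 · 49/2417851639229258349412352 = 17199/2417851639229258349412352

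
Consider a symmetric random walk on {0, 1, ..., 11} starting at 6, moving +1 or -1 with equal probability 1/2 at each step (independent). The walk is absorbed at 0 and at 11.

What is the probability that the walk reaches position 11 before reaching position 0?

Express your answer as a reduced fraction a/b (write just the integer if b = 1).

Symmetric walk (p = 1/2): the harmonic-function argument gives P(hit 11 before 0 | start at 6) = a/N.
P = 6/11 = 6/11

Answer: 6/11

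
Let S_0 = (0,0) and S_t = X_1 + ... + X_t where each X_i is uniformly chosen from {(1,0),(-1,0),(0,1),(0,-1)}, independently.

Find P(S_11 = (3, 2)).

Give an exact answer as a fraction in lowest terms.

Let h be the number of horizontal steps (so 11-h are vertical). To end at (3,2) need (h+3)/2 right-steps and ((11-h)+2)/2 up-steps.
Sum over h with 3 ≤ h ≤ 9, h ≡ 1 (mod 2), 11-h ≡ 0 (mod 2):
h=3: C(11,3)·C(3,3)·C(8,5) = 165·1·56 = 9240
h=5: C(11,5)·C(5,4)·C(6,4) = 462·5·15 = 34650
h=7: C(11,7)·C(7,5)·C(4,3) = 330·21·4 = 27720
h=9: C(11,9)·C(9,6)·C(2,2) = 55·84·1 = 4620
Total favorable: 76230
Total paths: 4^11 = 4194304
P = 76230/4194304 = 38115/2097152

Answer: 38115/2097152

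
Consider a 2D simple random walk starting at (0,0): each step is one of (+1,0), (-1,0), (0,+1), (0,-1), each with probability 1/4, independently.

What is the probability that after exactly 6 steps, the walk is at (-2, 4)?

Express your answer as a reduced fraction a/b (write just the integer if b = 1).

Answer: 15/4096

Derivation:
Let h be the number of horizontal steps (so 6-h are vertical). To end at (-2,4) need (h-2)/2 right-steps and ((6-h)+4)/2 up-steps.
Sum over h with 2 ≤ h ≤ 2, h ≡ 0 (mod 2), 6-h ≡ 0 (mod 2):
h=2: C(6,2)·C(2,0)·C(4,4) = 15·1·1 = 15
Total favorable: 15
Total paths: 4^6 = 4096
P = 15/4096 = 15/4096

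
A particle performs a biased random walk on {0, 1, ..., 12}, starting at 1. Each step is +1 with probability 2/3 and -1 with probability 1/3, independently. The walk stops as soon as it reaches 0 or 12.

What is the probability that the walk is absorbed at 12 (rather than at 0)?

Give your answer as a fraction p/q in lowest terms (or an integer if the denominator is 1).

Answer: 2048/4095

Derivation:
Biased walk: p = 2/3, q = 1/3, r = q/p = 1/2
Gambler's ruin: P(hit 12 before 0 | start at 1) = (1 - r^a)/(1 - r^N)
r^1 = 1/2; r^12 = 1/4096
P = (1 - 1/2) / (1 - 1/4096) = 1/2 / 4095/4096 = 2048/4095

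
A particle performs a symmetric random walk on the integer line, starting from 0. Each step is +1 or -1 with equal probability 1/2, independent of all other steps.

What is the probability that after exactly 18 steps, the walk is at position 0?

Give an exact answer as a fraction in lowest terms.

Answer: 12155/65536

Derivation:
To return to 0 after 18 steps: need exactly 9 steps of +1 and 9 of -1.
Favorable paths: C(18,9) = 48620
Total paths: 2^18 = 262144
P = 48620/262144 = 12155/65536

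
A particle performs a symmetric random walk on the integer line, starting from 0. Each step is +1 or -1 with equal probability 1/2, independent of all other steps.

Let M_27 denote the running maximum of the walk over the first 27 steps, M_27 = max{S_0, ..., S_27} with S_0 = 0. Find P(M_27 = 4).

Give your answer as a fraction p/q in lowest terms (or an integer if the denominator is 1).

Answer: 13037895/134217728

Derivation:
Let M_27 = max(S_0,...,S_27). Use the reflection principle: for j ≥ 1, #{paths with M_27 ≥ j} = #{S_27 ≥ j} + #{S_27 ≥ j+1}.
By reflection, #{M_27 ≥ 4} = #{S_27 ≥ 4} + #{S_27 ≥ 5} = 29666704 + 29666704 = 59333408.
#{M_27 ≥ 5} = #{S_27 ≥ 5} + #{S_27 ≥ 6} = 29666704 + 16628809 = 46295513.
#{M_27 = 4} = 59333408 - 46295513 = 13037895.
P(M_27 = 4) = 13037895/134217728 = 13037895/134217728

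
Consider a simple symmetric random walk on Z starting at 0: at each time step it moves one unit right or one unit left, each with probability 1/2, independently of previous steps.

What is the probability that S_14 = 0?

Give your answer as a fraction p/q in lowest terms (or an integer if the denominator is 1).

To return to 0 after 14 steps: need exactly 7 steps of +1 and 7 of -1.
Favorable paths: C(14,7) = 3432
Total paths: 2^14 = 16384
P = 3432/16384 = 429/2048

Answer: 429/2048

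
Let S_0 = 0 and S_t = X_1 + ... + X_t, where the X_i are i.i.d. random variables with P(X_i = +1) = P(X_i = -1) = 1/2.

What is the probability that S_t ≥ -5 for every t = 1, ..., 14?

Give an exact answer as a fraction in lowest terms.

Let f(t,s) = #length-t paths at position s with S_1..S_t all ≥ -5.
f(t,s) = f(t-1,s-1) + f(t-1,s+1) for s ≥ -5; f(t,s) = 0 for s < -5.
t=0: f(0,0)=1
t=1: f(1,-1)=1 f(1,1)=1
t=2: f(2,-2)=1 f(2,0)=2 f(2,2)=1
t=3: f(3,-3)=1 f(3,-1)=3 f(3,1)=3 f(3,3)=1
t=4: f(4,-4)=1 f(4,-2)=4 f(4,0)=6 f(4,2)=4 f(4,4)=1
t=5: f(5,-5)=1 f(5,-3)=5 f(5,-1)=10 f(5,1)=10 f(5,3)=5 f(5,5)=1
t=6: f(6,-4)=6 f(6,-2)=15 f(6,0)=20 f(6,2)=15 f(6,4)=6 f(6,6)=1
t=7: f(7,-5)=6 f(7,-3)=21 f(7,-1)=35 f(7,1)=35 f(7,3)=21 f(7,5)=7 f(7,7)=1
t=8: f(8,-4)=27 f(8,-2)=56 f(8,0)=70 f(8,2)=56 f(8,4)=28 f(8,6)=8 f(8,8)=1
t=9: f(9,-5)=27 f(9,-3)=83 f(9,-1)=126 f(9,1)=126 f(9,3)=84 f(9,5)=36 f(9,7)=9 f(9,9)=1
t=10: f(10,-4)=110 f(10,-2)=209 f(10,0)=252 f(10,2)=210 f(10,4)=120 f(10,6)=45 f(10,8)=10 f(10,10)=1
t=11: f(11,-5)=110 f(11,-3)=319 f(11,-1)=461 f(11,1)=462 f(11,3)=330 f(11,5)=165 f(11,7)=55 f(11,9)=11 f(11,11)=1
t=12: f(12,-4)=429 f(12,-2)=780 f(12,0)=923 f(12,2)=792 f(12,4)=495 f(12,6)=220 f(12,8)=66 f(12,10)=12 f(12,12)=1
t=13: f(13,-5)=429 f(13,-3)=1209 f(13,-1)=1703 f(13,1)=1715 f(13,3)=1287 f(13,5)=715 f(13,7)=286 f(13,9)=78 f(13,11)=13 f(13,13)=1
t=14: f(14,-4)=1638 f(14,-2)=2912 f(14,0)=3418 f(14,2)=3002 f(14,4)=2002 f(14,6)=1001 f(14,8)=364 f(14,10)=91 f(14,12)=14 f(14,14)=1
Σ_s f(14,s) = 14443
P = 14443/16384 = 14443/16384

Answer: 14443/16384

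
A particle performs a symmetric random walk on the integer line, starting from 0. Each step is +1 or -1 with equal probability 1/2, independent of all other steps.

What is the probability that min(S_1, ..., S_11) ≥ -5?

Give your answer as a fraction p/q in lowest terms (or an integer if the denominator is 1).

Answer: 957/1024

Derivation:
Let f(t,s) = #length-t paths at position s with S_1..S_t all ≥ -5.
f(t,s) = f(t-1,s-1) + f(t-1,s+1) for s ≥ -5; f(t,s) = 0 for s < -5.
t=0: f(0,0)=1
t=1: f(1,-1)=1 f(1,1)=1
t=2: f(2,-2)=1 f(2,0)=2 f(2,2)=1
t=3: f(3,-3)=1 f(3,-1)=3 f(3,1)=3 f(3,3)=1
t=4: f(4,-4)=1 f(4,-2)=4 f(4,0)=6 f(4,2)=4 f(4,4)=1
t=5: f(5,-5)=1 f(5,-3)=5 f(5,-1)=10 f(5,1)=10 f(5,3)=5 f(5,5)=1
t=6: f(6,-4)=6 f(6,-2)=15 f(6,0)=20 f(6,2)=15 f(6,4)=6 f(6,6)=1
t=7: f(7,-5)=6 f(7,-3)=21 f(7,-1)=35 f(7,1)=35 f(7,3)=21 f(7,5)=7 f(7,7)=1
t=8: f(8,-4)=27 f(8,-2)=56 f(8,0)=70 f(8,2)=56 f(8,4)=28 f(8,6)=8 f(8,8)=1
t=9: f(9,-5)=27 f(9,-3)=83 f(9,-1)=126 f(9,1)=126 f(9,3)=84 f(9,5)=36 f(9,7)=9 f(9,9)=1
t=10: f(10,-4)=110 f(10,-2)=209 f(10,0)=252 f(10,2)=210 f(10,4)=120 f(10,6)=45 f(10,8)=10 f(10,10)=1
t=11: f(11,-5)=110 f(11,-3)=319 f(11,-1)=461 f(11,1)=462 f(11,3)=330 f(11,5)=165 f(11,7)=55 f(11,9)=11 f(11,11)=1
Σ_s f(11,s) = 1914
P = 1914/2048 = 957/1024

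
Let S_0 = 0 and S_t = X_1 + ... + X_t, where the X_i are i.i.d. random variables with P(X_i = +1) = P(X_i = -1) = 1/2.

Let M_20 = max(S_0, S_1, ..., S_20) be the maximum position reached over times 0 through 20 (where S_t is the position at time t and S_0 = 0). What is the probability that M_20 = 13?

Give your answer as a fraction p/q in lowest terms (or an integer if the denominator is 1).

Answer: 285/262144

Derivation:
Let M_20 = max(S_0,...,S_20). Use the reflection principle: for j ≥ 1, #{paths with M_20 ≥ j} = #{S_20 ≥ j} + #{S_20 ≥ j+1}.
By reflection, #{M_20 ≥ 13} = #{S_20 ≥ 13} + #{S_20 ≥ 14} = 1351 + 1351 = 2702.
#{M_20 ≥ 14} = #{S_20 ≥ 14} + #{S_20 ≥ 15} = 1351 + 211 = 1562.
#{M_20 = 13} = 2702 - 1562 = 1140.
P(M_20 = 13) = 1140/1048576 = 285/262144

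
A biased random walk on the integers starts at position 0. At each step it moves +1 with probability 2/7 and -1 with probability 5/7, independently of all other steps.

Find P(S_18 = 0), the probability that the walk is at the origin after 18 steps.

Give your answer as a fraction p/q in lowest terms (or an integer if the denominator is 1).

To be at 0 after 18 steps: need exactly 9 steps of +1 and 9 of -1.
Number of such sequences: C(18,9) = 48620
Each has probability (2/7)^9 · (5/7)^9 = 1000000000/1628413597910449
P = 48620 · 1000000000/1628413597910449 = 48620000000000/1628413597910449

Answer: 48620000000000/1628413597910449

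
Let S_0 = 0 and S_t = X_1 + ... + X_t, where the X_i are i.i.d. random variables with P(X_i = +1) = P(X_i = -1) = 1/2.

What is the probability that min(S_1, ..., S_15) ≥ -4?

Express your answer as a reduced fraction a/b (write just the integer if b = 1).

Answer: 25883/32768

Derivation:
Let f(t,s) = #length-t paths at position s with S_1..S_t all ≥ -4.
f(t,s) = f(t-1,s-1) + f(t-1,s+1) for s ≥ -4; f(t,s) = 0 for s < -4.
t=0: f(0,0)=1
t=1: f(1,-1)=1 f(1,1)=1
t=2: f(2,-2)=1 f(2,0)=2 f(2,2)=1
t=3: f(3,-3)=1 f(3,-1)=3 f(3,1)=3 f(3,3)=1
t=4: f(4,-4)=1 f(4,-2)=4 f(4,0)=6 f(4,2)=4 f(4,4)=1
t=5: f(5,-3)=5 f(5,-1)=10 f(5,1)=10 f(5,3)=5 f(5,5)=1
t=6: f(6,-4)=5 f(6,-2)=15 f(6,0)=20 f(6,2)=15 f(6,4)=6 f(6,6)=1
t=7: f(7,-3)=20 f(7,-1)=35 f(7,1)=35 f(7,3)=21 f(7,5)=7 f(7,7)=1
t=8: f(8,-4)=20 f(8,-2)=55 f(8,0)=70 f(8,2)=56 f(8,4)=28 f(8,6)=8 f(8,8)=1
t=9: f(9,-3)=75 f(9,-1)=125 f(9,1)=126 f(9,3)=84 f(9,5)=36 f(9,7)=9 f(9,9)=1
t=10: f(10,-4)=75 f(10,-2)=200 f(10,0)=251 f(10,2)=210 f(10,4)=120 f(10,6)=45 f(10,8)=10 f(10,10)=1
t=11: f(11,-3)=275 f(11,-1)=451 f(11,1)=461 f(11,3)=330 f(11,5)=165 f(11,7)=55 f(11,9)=11 f(11,11)=1
t=12: f(12,-4)=275 f(12,-2)=726 f(12,0)=912 f(12,2)=791 f(12,4)=495 f(12,6)=220 f(12,8)=66 f(12,10)=12 f(12,12)=1
t=13: f(13,-3)=1001 f(13,-1)=1638 f(13,1)=1703 f(13,3)=1286 f(13,5)=715 f(13,7)=286 f(13,9)=78 f(13,11)=13 f(13,13)=1
t=14: f(14,-4)=1001 f(14,-2)=2639 f(14,0)=3341 f(14,2)=2989 f(14,4)=2001 f(14,6)=1001 f(14,8)=364 f(14,10)=91 f(14,12)=14 f(14,14)=1
t=15: f(15,-3)=3640 f(15,-1)=5980 f(15,1)=6330 f(15,3)=4990 f(15,5)=3002 f(15,7)=1365 f(15,9)=455 f(15,11)=105 f(15,13)=15 f(15,15)=1
Σ_s f(15,s) = 25883
P = 25883/32768 = 25883/32768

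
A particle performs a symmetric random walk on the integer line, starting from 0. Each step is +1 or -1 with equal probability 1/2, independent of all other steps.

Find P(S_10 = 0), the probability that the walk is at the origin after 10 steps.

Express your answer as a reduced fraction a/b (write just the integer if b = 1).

Answer: 63/256

Derivation:
To return to 0 after 10 steps: need exactly 5 steps of +1 and 5 of -1.
Favorable paths: C(10,5) = 252
Total paths: 2^10 = 1024
P = 252/1024 = 63/256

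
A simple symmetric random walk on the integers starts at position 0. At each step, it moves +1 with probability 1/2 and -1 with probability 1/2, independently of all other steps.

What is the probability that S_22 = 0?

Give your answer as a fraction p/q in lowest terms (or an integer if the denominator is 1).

To return to 0 after 22 steps: need exactly 11 steps of +1 and 11 of -1.
Favorable paths: C(22,11) = 705432
Total paths: 2^22 = 4194304
P = 705432/4194304 = 88179/524288

Answer: 88179/524288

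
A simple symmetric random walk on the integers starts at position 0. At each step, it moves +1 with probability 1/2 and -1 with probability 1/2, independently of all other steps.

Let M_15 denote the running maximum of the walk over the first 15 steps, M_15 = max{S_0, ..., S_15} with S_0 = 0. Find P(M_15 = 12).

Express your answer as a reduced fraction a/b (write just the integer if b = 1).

Answer: 15/32768

Derivation:
Let M_15 = max(S_0,...,S_15). Use the reflection principle: for j ≥ 1, #{paths with M_15 ≥ j} = #{S_15 ≥ j} + #{S_15 ≥ j+1}.
By reflection, #{M_15 ≥ 12} = #{S_15 ≥ 12} + #{S_15 ≥ 13} = 16 + 16 = 32.
#{M_15 ≥ 13} = #{S_15 ≥ 13} + #{S_15 ≥ 14} = 16 + 1 = 17.
#{M_15 = 12} = 32 - 17 = 15.
P(M_15 = 12) = 15/32768 = 15/32768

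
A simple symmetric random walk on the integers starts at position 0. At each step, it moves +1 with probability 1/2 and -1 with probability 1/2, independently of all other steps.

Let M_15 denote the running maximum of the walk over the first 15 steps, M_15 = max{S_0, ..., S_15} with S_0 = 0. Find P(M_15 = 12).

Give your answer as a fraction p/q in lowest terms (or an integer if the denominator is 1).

Answer: 15/32768

Derivation:
Let M_15 = max(S_0,...,S_15). Use the reflection principle: for j ≥ 1, #{paths with M_15 ≥ j} = #{S_15 ≥ j} + #{S_15 ≥ j+1}.
By reflection, #{M_15 ≥ 12} = #{S_15 ≥ 12} + #{S_15 ≥ 13} = 16 + 16 = 32.
#{M_15 ≥ 13} = #{S_15 ≥ 13} + #{S_15 ≥ 14} = 16 + 1 = 17.
#{M_15 = 12} = 32 - 17 = 15.
P(M_15 = 12) = 15/32768 = 15/32768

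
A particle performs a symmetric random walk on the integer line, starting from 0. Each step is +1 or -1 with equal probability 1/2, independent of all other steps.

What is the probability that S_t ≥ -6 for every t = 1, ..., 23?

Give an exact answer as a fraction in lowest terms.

Let f(t,s) = #length-t paths at position s with S_1..S_t all ≥ -6.
f(t,s) = f(t-1,s-1) + f(t-1,s+1) for s ≥ -6; f(t,s) = 0 for s < -6.
t=0: f(0,0)=1
t=1: f(1,-1)=1 f(1,1)=1
t=2: f(2,-2)=1 f(2,0)=2 f(2,2)=1
t=3: f(3,-3)=1 f(3,-1)=3 f(3,1)=3 f(3,3)=1
t=4: f(4,-4)=1 f(4,-2)=4 f(4,0)=6 f(4,2)=4 f(4,4)=1
t=5: f(5,-5)=1 f(5,-3)=5 f(5,-1)=10 f(5,1)=10 f(5,3)=5 f(5,5)=1
t=6: f(6,-6)=1 f(6,-4)=6 f(6,-2)=15 f(6,0)=20 f(6,2)=15 f(6,4)=6 f(6,6)=1
t=7: f(7,-5)=7 f(7,-3)=21 f(7,-1)=35 f(7,1)=35 f(7,3)=21 f(7,5)=7 f(7,7)=1
t=8: f(8,-6)=7 f(8,-4)=28 f(8,-2)=56 f(8,0)=70 f(8,2)=56 f(8,4)=28 f(8,6)=8 f(8,8)=1
t=9: f(9,-5)=35 f(9,-3)=84 f(9,-1)=126 f(9,1)=126 f(9,3)=84 f(9,5)=36 f(9,7)=9 f(9,9)=1
t=10: f(10,-6)=35 f(10,-4)=119 f(10,-2)=210 f(10,0)=252 f(10,2)=210 f(10,4)=120 f(10,6)=45 f(10,8)=10 f(10,10)=1
t=11: f(11,-5)=154 f(11,-3)=329 f(11,-1)=462 f(11,1)=462 f(11,3)=330 f(11,5)=165 f(11,7)=55 f(11,9)=11 f(11,11)=1
t=12: f(12,-6)=154 f(12,-4)=483 f(12,-2)=791 f(12,0)=924 f(12,2)=792 f(12,4)=495 f(12,6)=220 f(12,8)=66 f(12,10)=12 f(12,12)=1
t=13: f(13,-5)=637 f(13,-3)=1274 f(13,-1)=1715 f(13,1)=1716 f(13,3)=1287 f(13,5)=715 f(13,7)=286 f(13,9)=78 f(13,11)=13 f(13,13)=1
t=14: f(14,-6)=637 f(14,-4)=1911 f(14,-2)=2989 f(14,0)=3431 f(14,2)=3003 f(14,4)=2002 f(14,6)=1001 f(14,8)=364 f(14,10)=91 f(14,12)=14 f(14,14)=1
t=15: f(15,-5)=2548 f(15,-3)=4900 f(15,-1)=6420 f(15,1)=6434 f(15,3)=5005 f(15,5)=3003 f(15,7)=1365 f(15,9)=455 f(15,11)=105 f(15,13)=15 f(15,15)=1
t=16: f(16,-6)=2548 f(16,-4)=7448 f(16,-2)=11320 f(16,0)=12854 f(16,2)=11439 f(16,4)=8008 f(16,6)=4368 f(16,8)=1820 f(16,10)=560 f(16,12)=120 f(16,14)=16 f(16,16)=1
t=17: f(17,-5)=9996 f(17,-3)=18768 f(17,-1)=24174 f(17,1)=24293 f(17,3)=19447 f(17,5)=12376 f(17,7)=6188 f(17,9)=2380 f(17,11)=680 f(17,13)=136 f(17,15)=17 f(17,17)=1
t=18: f(18,-6)=9996 f(18,-4)=28764 f(18,-2)=42942 f(18,0)=48467 f(18,2)=43740 f(18,4)=31823 f(18,6)=18564 f(18,8)=8568 f(18,10)=3060 f(18,12)=816 f(18,14)=153 f(18,16)=18 f(18,18)=1
t=19: f(19,-5)=38760 f(19,-3)=71706 f(19,-1)=91409 f(19,1)=92207 f(19,3)=75563 f(19,5)=50387 f(19,7)=27132 f(19,9)=11628 f(19,11)=3876 f(19,13)=969 f(19,15)=171 f(19,17)=19 f(19,19)=1
t=20: f(20,-6)=38760 f(20,-4)=110466 f(20,-2)=163115 f(20,0)=183616 f(20,2)=167770 f(20,4)=125950 f(20,6)=77519 f(20,8)=38760 f(20,10)=15504 f(20,12)=4845 f(20,14)=1140 f(20,16)=190 f(20,18)=20 f(20,20)=1
t=21: f(21,-5)=149226 f(21,-3)=273581 f(21,-1)=346731 f(21,1)=351386 f(21,3)=293720 f(21,5)=203469 f(21,7)=116279 f(21,9)=54264 f(21,11)=20349 f(21,13)=5985 f(21,15)=1330 f(21,17)=210 f(21,19)=21 f(21,21)=1
t=22: f(22,-6)=149226 f(22,-4)=422807 f(22,-2)=620312 f(22,0)=698117 f(22,2)=645106 f(22,4)=497189 f(22,6)=319748 f(22,8)=170543 f(22,10)=74613 f(22,12)=26334 f(22,14)=7315 f(22,16)=1540 f(22,18)=231 f(22,20)=22 f(22,22)=1
t=23: f(23,-5)=572033 f(23,-3)=1043119 f(23,-1)=1318429 f(23,1)=1343223 f(23,3)=1142295 f(23,5)=816937 f(23,7)=490291 f(23,9)=245156 f(23,11)=100947 f(23,13)=33649 f(23,15)=8855 f(23,17)=1771 f(23,19)=253 f(23,21)=23 f(23,23)=1
Σ_s f(23,s) = 7116982
P = 7116982/8388608 = 3558491/4194304

Answer: 3558491/4194304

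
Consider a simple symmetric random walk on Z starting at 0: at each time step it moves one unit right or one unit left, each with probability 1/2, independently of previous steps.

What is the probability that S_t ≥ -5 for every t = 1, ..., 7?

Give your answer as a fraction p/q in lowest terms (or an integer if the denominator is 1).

Answer: 63/64

Derivation:
Let f(t,s) = #length-t paths at position s with S_1..S_t all ≥ -5.
f(t,s) = f(t-1,s-1) + f(t-1,s+1) for s ≥ -5; f(t,s) = 0 for s < -5.
t=0: f(0,0)=1
t=1: f(1,-1)=1 f(1,1)=1
t=2: f(2,-2)=1 f(2,0)=2 f(2,2)=1
t=3: f(3,-3)=1 f(3,-1)=3 f(3,1)=3 f(3,3)=1
t=4: f(4,-4)=1 f(4,-2)=4 f(4,0)=6 f(4,2)=4 f(4,4)=1
t=5: f(5,-5)=1 f(5,-3)=5 f(5,-1)=10 f(5,1)=10 f(5,3)=5 f(5,5)=1
t=6: f(6,-4)=6 f(6,-2)=15 f(6,0)=20 f(6,2)=15 f(6,4)=6 f(6,6)=1
t=7: f(7,-5)=6 f(7,-3)=21 f(7,-1)=35 f(7,1)=35 f(7,3)=21 f(7,5)=7 f(7,7)=1
Σ_s f(7,s) = 126
P = 126/128 = 63/64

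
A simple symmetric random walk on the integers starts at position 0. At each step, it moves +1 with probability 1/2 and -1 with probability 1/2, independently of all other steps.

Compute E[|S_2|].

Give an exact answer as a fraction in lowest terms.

Answer: 1

Derivation:
S_2 takes values m ≡ 0 (mod 2) with |m| ≤ 2; P(S_2=m) = C(2,(2+m)/2)/2^2.
Total paths: 2^2 = 4
Distribution: P(S=-2)=1/4, P(S=0)=2/4, P(S=2)=1/4
E[|S_2|] = Σ_m |m|·P(S_2=m) = 4/4 = 1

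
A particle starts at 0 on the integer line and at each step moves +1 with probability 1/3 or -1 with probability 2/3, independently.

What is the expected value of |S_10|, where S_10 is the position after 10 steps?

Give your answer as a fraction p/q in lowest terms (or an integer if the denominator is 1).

Answer: 220450/59049

Derivation:
S_10 takes values m ≡ 0 (mod 2) with |m| ≤ 10; P(S_10=m) = C(10,(10+m)/2) · (1/3)^((10+m)/2) · (2/3)^((10-m)/2).
Distribution: P(S=-10)=1024/59049, P(S=-8)=5120/59049, P(S=-6)=1280/6561, P(S=-4)=5120/19683, P(S=-2)=4480/19683, P(S=0)=896/6561, P(S=2)=1120/19683, P(S=4)=320/19683, P(S=6)=20/6561, P(S=8)=20/59049, P(S=10)=1/59049
E[|S_10|] = Σ_m |m|·P(S_10=m) = 220450/59049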